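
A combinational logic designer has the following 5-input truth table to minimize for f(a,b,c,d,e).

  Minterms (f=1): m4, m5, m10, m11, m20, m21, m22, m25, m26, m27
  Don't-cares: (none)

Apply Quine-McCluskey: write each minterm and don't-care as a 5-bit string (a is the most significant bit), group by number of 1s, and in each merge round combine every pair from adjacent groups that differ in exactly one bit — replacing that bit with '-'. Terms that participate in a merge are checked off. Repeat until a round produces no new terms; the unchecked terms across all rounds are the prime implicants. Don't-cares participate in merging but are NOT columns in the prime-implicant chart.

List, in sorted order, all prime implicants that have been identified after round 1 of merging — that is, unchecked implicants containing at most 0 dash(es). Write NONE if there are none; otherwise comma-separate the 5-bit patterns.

Round 0: 00100✓ 00101✓ 01010✓ 01011✓ 10100✓ 10101✓ 10110✓ 11001✓ 11010✓ 11011✓
Round 1: -0100✓ -0101✓ -1010✓ -1011✓ 0010-✓ 0101-✓ 101-0 1010-✓ 110-1 1101-✓
Round 2: -010- -101-
PIs = {-010-, -101-, 101-0, 110-1}

NONE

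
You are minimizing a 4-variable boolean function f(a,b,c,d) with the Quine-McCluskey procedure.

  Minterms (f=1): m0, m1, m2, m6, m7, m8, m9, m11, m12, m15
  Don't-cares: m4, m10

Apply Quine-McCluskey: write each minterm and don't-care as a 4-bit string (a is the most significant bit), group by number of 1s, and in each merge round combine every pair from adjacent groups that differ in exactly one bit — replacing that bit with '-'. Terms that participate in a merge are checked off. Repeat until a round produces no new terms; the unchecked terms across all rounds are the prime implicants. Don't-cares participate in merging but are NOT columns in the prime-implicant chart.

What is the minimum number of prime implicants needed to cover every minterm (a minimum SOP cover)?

[col 0] 0000*, 0001*, 0010*, 0100*, 0110*, 0111*, 1000*, 1001*, 1010*, 1011*, 1100*, 1111*
[col 1] -000*, -001*, -010*, -100*, -111, 0-00*, 0-10*, 00-0*, 000-*, 01-0*, 011-, 1-00*, 1-11, 10-0*, 10-1*, 100-*, 101-*
[col 2] --00, -0-0, -00-, 0--0, 10--
Prime implicants: --00, -0-0, -00-, -111, 0--0, 011-, 1-11, 10--
PI chart (minterm → PIs covering it):
  0 | --00,-0-0,-00-,0--0
  1 | -00-  (sole → essential)
  2 | -0-0,0--0
  6 | 0--0,011-
  7 | -111,011-
  8 | --00,-0-0,-00-,10--
  9 | -00-,10--
  11 | 1-11,10--
  12 | --00  (sole → essential)
  15 | -111,1-11
Essential prime implicants: --00, -00-
Petrick residual → -0-0, 011-, 1-11
Minimum SOP uses 5 PIs: c'd' + b'd' + b'c' + a'bc + acd

5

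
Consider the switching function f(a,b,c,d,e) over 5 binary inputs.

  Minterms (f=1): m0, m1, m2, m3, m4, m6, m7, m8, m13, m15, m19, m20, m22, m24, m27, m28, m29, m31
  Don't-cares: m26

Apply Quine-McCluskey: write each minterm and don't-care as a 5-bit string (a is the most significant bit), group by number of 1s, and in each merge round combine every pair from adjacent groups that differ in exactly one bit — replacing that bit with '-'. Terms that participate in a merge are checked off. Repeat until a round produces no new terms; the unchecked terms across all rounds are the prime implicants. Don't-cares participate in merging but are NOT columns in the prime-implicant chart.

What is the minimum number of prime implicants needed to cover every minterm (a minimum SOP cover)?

size-2^0 implicants → 00000(✓)  00001(✓)  00010(✓)  00011(✓)  00100(✓)  00110(✓)  00111(✓)  01000(✓)  01101(✓)  01111(✓)  10011(✓)  10100(✓)  10110(✓)  11000(✓)  11010(✓)  11011(✓)  11100(✓)  11101(✓)  11111(✓)
size-2^1 implicants → -0011  -0100(✓)  -0110(✓)  -1000  -1101(✓)  -1111(✓)  0-000  0-111  00-00(✓)  00-10(✓)  00-11(✓)  000-0(✓)  000-1(✓)  0000-(✓)  0001-(✓)  001-0(✓)  0011-(✓)  011-1(✓)  1-011  1-100  101-0(✓)  11-00  11-11  110-0  1101-  111-1(✓)  1110-
size-2^2 implicants → -01-0  -11-1  00--0  00-1-  000--
Unchecked terms (primes): -0011, -01-0, -1000, -11-1, 0-000, 0-111, 00--0, 00-1-, 000--, 1-011, 1-100, 11-00, 11-11, 110-0, 1101-, 1110-
Minterm coverage:
  m0 ⊆ 0-000,00--0,000--
  m1 ⊆ 000-- [E]
  m2 ⊆ 00--0,00-1-,000--
  m3 ⊆ -0011,00-1-,000--
  m4 ⊆ -01-0,00--0
  m6 ⊆ -01-0,00--0,00-1-
  m7 ⊆ 0-111,00-1-
  m8 ⊆ -1000,0-000
  m13 ⊆ -11-1 [E]
  m15 ⊆ -11-1,0-111
  m19 ⊆ -0011,1-011
  m20 ⊆ -01-0,1-100
  m22 ⊆ -01-0 [E]
  m24 ⊆ -1000,11-00,110-0
  m27 ⊆ 1-011,11-11,1101-
  m28 ⊆ 1-100,11-00,1110-
  m29 ⊆ -11-1,1110-
  m31 ⊆ -11-1,11-11
E = {-01-0, -11-1, 000--}
Petrick residual → -1000, 0-111, 1-011, 1-100
Cover = b'ce' + bc'd'e' + bce + a'cde + a'b'c' + ac'de + acd'e'  |cover|=7

7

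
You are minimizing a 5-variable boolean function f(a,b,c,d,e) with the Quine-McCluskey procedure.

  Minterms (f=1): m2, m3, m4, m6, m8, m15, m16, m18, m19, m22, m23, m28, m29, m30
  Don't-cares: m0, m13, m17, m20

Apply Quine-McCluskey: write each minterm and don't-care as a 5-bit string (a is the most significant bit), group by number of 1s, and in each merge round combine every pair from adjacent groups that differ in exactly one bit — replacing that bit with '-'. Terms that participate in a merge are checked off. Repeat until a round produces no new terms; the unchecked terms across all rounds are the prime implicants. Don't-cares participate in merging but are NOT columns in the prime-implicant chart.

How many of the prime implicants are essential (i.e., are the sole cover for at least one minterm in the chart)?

6

Round 0: 00000✓ 00010✓ 00011✓ 00100✓ 00110✓ 01000✓ 01101✓ 01111✓ 10000✓ 10001✓ 10010✓ 10011✓ 10100✓ 10110✓ 10111✓ 11100✓ 11101✓ 11110✓
Round 1: -0000✓ -0010✓ -0011✓ -0100✓ -0110✓ -1101 0-000 00-00✓ 00-10✓ 000-0✓ 0001-✓ 001-0✓ 011-1 1-100✓ 1-110✓ 10-00✓ 10-10✓ 10-11✓ 100-0✓ 100-1✓ 1000-✓ 1001-✓ 101-0✓ 1011-✓ 111-0✓ 1110-
Round 2: -0-00✓ -0-10✓ -00-0✓ -001- -01-0✓ 00--0✓ 1-1-0 10--0✓ 10-1- 100--
Round 3: -0--0
PIs = {-0--0, -001-, -1101, 0-000, 011-1, 1-1-0, 10-1-, 100--, 1110-}
Coverage chart:
  m2: -0--0,-001-
  m3: -001- ←essential
  m4: -0--0 ←essential
  m6: -0--0 ←essential
  m8: 0-000 ←essential
  m15: 011-1 ←essential
  m16: -0--0,100--
  m18: -0--0,-001-,10-1-,100--
  m19: -001-,10-1-,100--
  m22: -0--0,1-1-0,10-1-
  m23: 10-1- ←essential
  m28: 1-1-0,1110-
  m29: -1101,1110-
  m30: 1-1-0 ←essential
Essential: -0--0, -001-, 0-000, 011-1, 1-1-0, 10-1-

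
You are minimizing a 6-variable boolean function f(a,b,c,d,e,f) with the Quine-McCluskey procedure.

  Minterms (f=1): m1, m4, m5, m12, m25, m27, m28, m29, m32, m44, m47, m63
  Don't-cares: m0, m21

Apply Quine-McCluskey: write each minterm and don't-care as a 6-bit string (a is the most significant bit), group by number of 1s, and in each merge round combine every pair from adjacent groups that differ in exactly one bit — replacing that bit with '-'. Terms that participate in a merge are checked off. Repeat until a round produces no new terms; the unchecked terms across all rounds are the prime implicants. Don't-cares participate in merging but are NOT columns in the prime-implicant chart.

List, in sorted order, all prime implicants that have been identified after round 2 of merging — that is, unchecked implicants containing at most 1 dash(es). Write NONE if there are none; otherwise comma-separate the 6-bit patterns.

-00000, -01100, 0-0101, 0-1100, 00-100, 01-101, 011-01, 0110-1, 01110-, 1-1111

size-2^0 implicants → 000000(✓)  000001(✓)  000100(✓)  000101(✓)  001100(✓)  010101(✓)  011001(✓)  011011(✓)  011100(✓)  011101(✓)  100000(✓)  101100(✓)  101111(✓)  111111(✓)
size-2^1 implicants → -00000  -01100  0-0101  0-1100  00-100  000-00(✓)  000-01(✓)  00000-(✓)  00010-(✓)  01-101  011-01  0110-1  01110-  1-1111
size-2^2 implicants → 000-0-
Unchecked terms (primes): -00000, -01100, 0-0101, 0-1100, 00-100, 000-0-, 01-101, 011-01, 0110-1, 01110-, 1-1111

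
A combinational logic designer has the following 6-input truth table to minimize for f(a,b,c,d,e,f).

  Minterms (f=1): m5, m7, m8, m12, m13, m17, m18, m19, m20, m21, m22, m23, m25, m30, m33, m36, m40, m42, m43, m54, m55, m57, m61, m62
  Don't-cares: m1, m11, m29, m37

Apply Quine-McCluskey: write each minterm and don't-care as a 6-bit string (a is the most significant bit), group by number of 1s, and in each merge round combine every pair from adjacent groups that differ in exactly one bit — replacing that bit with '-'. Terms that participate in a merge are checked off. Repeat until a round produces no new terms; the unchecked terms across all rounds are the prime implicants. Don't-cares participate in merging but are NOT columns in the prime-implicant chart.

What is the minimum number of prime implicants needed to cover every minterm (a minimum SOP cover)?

12

size-2^0 implicants → 000001(✓)  000101(✓)  000111(✓)  001000(✓)  001011(✓)  001100(✓)  001101(✓)  010001(✓)  010010(✓)  010011(✓)  010100(✓)  010101(✓)  010110(✓)  010111(✓)  011001(✓)  011101(✓)  011110(✓)  100001(✓)  100100(✓)  100101(✓)  101000(✓)  101010(✓)  101011(✓)  110110(✓)  110111(✓)  111001(✓)  111101(✓)  111110(✓)
size-2^1 implicants → -00001(✓)  -00101(✓)  -01000  -01011  -10110(✓)  -10111(✓)  -11001(✓)  -11101(✓)  -11110(✓)  0-0001(✓)  0-0101(✓)  0-0111(✓)  0-1101(✓)  00-101(✓)  000-01(✓)  0001-1(✓)  001-00  00110-  01-001(✓)  01-101(✓)  01-110(✓)  010-01(✓)  010-10(✓)  010-11(✓)  0100-1(✓)  01001-(✓)  0101-0(✓)  0101-1(✓)  01010-(✓)  01011-(✓)  011-01(✓)  100-01(✓)  10010-  1010-0  10101-  11-110(✓)  11011-(✓)  111-01(✓)
size-2^2 implicants → -00-01  -1-110  -1011-  -11-01  0--101  0-0-01  0-01-1  01--01  010--1  010-1-  0101--
Unchecked terms (primes): -00-01, -01000, -01011, -1-110, -1011-, -11-01, 0--101, 0-0-01, 0-01-1, 001-00, 00110-, 01--01, 010--1, 010-1-, 0101--, 10010-, 1010-0, 10101-
Minterm coverage:
  m5 ⊆ -00-01,0--101,0-0-01,0-01-1
  m7 ⊆ 0-01-1 [E]
  m8 ⊆ -01000,001-00
  m12 ⊆ 001-00,00110-
  m13 ⊆ 0--101,00110-
  m17 ⊆ 0-0-01,01--01,010--1
  m18 ⊆ 010-1- [E]
  m19 ⊆ 010--1,010-1-
  m20 ⊆ 0101-- [E]
  m21 ⊆ 0--101,0-0-01,0-01-1,01--01,010--1,0101--
  m22 ⊆ -1-110,-1011-,010-1-,0101--
  m23 ⊆ -1011-,0-01-1,010--1,010-1-,0101--
  m25 ⊆ -11-01,01--01
  m30 ⊆ -1-110 [E]
  m33 ⊆ -00-01 [E]
  m36 ⊆ 10010- [E]
  m40 ⊆ -01000,1010-0
  m42 ⊆ 1010-0,10101-
  m43 ⊆ -01011,10101-
  m54 ⊆ -1-110,-1011-
  m55 ⊆ -1011- [E]
  m57 ⊆ -11-01 [E]
  m61 ⊆ -11-01 [E]
  m62 ⊆ -1-110 [E]
E = {-00-01, -1-110, -1011-, -11-01, 0-01-1, 010-1-, 0101--, 10010-}
Petrick residual → -01000, 0-0-01, 00110-, 10101-
Cover = b'c'e'f + b'cd'e'f' + bdef' + bc'de + bce'f + a'c'e'f + a'c'df + a'b'cde' + a'bc'e + a'bc'd + ab'c'de' + ab'cd'e  |cover|=12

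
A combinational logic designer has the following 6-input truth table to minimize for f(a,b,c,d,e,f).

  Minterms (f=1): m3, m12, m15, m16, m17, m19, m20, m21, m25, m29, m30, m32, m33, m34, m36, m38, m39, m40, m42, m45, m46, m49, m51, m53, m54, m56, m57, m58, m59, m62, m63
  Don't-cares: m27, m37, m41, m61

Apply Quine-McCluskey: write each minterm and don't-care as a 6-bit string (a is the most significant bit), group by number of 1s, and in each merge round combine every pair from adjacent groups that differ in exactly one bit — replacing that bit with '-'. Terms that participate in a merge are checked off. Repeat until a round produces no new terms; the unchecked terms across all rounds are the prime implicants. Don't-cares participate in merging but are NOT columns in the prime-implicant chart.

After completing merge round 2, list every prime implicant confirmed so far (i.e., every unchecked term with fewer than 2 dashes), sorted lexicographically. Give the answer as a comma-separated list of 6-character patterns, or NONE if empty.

-11110, 0-0011, 001100, 001111

Round 0: 000011✓ 001100 001111 010000✓ 010001✓ 010011✓ 010100✓ 010101✓ 011001✓ 011011✓ 011101✓ 011110✓ 100000✓ 100001✓ 100010✓ 100100✓ 100101✓ 100110✓ 100111✓ 101000✓ 101001✓ 101010✓ 101101✓ 101110✓ 110001✓ 110011✓ 110101✓ 110110✓ 111000✓ 111001✓ 111010✓ 111011✓ 111101✓ 111110✓ 111111✓
Round 1: -10001✓ -10011✓ -10101✓ -11001✓ -11011✓ -11101✓ -11110 0-0011 01-001✓ 01-011✓ 01-101✓ 010-00✓ 010-01✓ 0100-1✓ 01000-✓ 01010-✓ 011-01✓ 0110-1✓ 1-0001✓ 1-0101✓ 1-0110✓ 1-1000✓ 1-1001✓ 1-1010✓ 1-1101✓ 1-1110✓ 10-000✓ 10-001✓ 10-010✓ 10-101✓ 10-110✓ 100-00✓ 100-01✓ 100-10✓ 1000-0✓ 10000-✓ 1001-0✓ 1001-1✓ 10010-✓ 10011-✓ 101-01✓ 101-10✓ 1010-0✓ 10100-✓ 11-001✓ 11-011✓ 11-101✓ 11-110✓ 110-01✓ 1100-1✓ 111-01✓ 111-10✓ 111-11✓ 1110-0✓ 1110-1✓ 11100-✓ 11101-✓ 1111-1✓ 11111-✓
Round 2: -1-001✓ -1-011✓ -1-101✓ -10-01✓ -100-1✓ -11-01✓ -110-1✓ 01--01✓ 01-0-1✓ 010-0- 1--001✓ 1--101✓ 1--110 1-0-01✓ 1-1-01✓ 1-1-10 1-10-0 1-100- 10--01✓ 10--10 10-0-0 10-00- 100--0 100-0- 1001-- 11--01✓ 11-0-1✓ 111--1 111-1- 1110--
Round 3: -1--01 -1-0-1 1---01
PIs = {-1--01, -1-0-1, -11110, 0-0011, 001100, 001111, 010-0-, 1---01, 1--110, 1-1-10, 1-10-0, 1-100-, 10--10, 10-0-0, 10-00-, 100--0, 100-0-, 1001--, 111--1, 111-1-, 1110--}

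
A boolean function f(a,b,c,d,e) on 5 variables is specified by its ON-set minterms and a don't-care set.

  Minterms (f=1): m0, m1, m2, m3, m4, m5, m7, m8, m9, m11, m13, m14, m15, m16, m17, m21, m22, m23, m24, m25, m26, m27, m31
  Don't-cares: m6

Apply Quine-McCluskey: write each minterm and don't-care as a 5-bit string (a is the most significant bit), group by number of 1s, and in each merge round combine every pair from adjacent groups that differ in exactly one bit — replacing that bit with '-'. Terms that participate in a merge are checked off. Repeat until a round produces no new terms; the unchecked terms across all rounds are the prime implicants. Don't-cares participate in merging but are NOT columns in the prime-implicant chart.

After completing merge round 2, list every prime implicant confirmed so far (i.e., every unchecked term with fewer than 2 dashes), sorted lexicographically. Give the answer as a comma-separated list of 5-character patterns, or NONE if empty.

NONE

[col 0] 00000*, 00001*, 00010*, 00011*, 00100*, 00101*, 00110*, 00111*, 01000*, 01001*, 01011*, 01101*, 01110*, 01111*, 10000*, 10001*, 10101*, 10110*, 10111*, 11000*, 11001*, 11010*, 11011*, 11111*
[col 1] -0000*, -0001*, -0101*, -0110*, -0111*, -1000*, -1001*, -1011*, -1111*, 0-000*, 0-001*, 0-011*, 0-101*, 0-110*, 0-111*, 00-00*, 00-01*, 00-10*, 00-11*, 000-0*, 000-1*, 0000-*, 0001-*, 001-0*, 001-1*, 0010-*, 0011-*, 01-01*, 01-11*, 010-1*, 0100-*, 011-1*, 0111-*, 1-000*, 1-001*, 1-111*, 10-01*, 1000-*, 101-1*, 1011-*, 11-11*, 110-0*, 110-1*, 1100-*, 1101-*
[col 2] --000*, --001*, --111, -0-01, -000-*, -01-1, -011-, -1-11, -10-1, -100-*, 0--01*, 0--11*, 0-0-1*, 0-00-*, 0-1-1*, 0-11-, 00--0*, 00--1*, 00-0-*, 00-1-*, 000--*, 001--*, 01--1*, 1-00-*, 110--
[col 3] --00-, 0---1, 00---
Prime implicants: --00-, --111, -0-01, -01-1, -011-, -1-11, -10-1, 0---1, 0-11-, 00---, 110--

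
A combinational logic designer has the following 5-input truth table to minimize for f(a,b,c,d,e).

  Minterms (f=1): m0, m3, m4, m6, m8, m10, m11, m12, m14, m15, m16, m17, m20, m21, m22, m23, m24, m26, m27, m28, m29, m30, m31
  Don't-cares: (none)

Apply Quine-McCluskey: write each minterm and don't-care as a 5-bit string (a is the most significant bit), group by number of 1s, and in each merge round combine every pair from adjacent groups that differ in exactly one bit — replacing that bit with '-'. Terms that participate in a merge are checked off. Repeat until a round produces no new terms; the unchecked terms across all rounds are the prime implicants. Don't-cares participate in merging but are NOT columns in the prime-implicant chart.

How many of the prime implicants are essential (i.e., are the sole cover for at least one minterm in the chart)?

6

[col 0] 00000*, 00011*, 00100*, 00110*, 01000*, 01010*, 01011*, 01100*, 01110*, 01111*, 10000*, 10001*, 10100*, 10101*, 10110*, 10111*, 11000*, 11010*, 11011*, 11100*, 11101*, 11110*, 11111*
[col 1] -0000*, -0100*, -0110*, -1000*, -1010*, -1011*, -1100*, -1110*, -1111*, 0-000*, 0-011, 0-100*, 0-110*, 00-00*, 001-0*, 01-00*, 01-10*, 01-11*, 010-0*, 0101-*, 011-0*, 0111-*, 1-000*, 1-100*, 1-101*, 1-110*, 1-111*, 10-00*, 10-01*, 1000-*, 101-0*, 101-1*, 1010-*, 1011-*, 11-00*, 11-10*, 11-11*, 110-0*, 1101-*, 111-0*, 111-1*, 1110-*, 1111-*
[col 2] --000*, --100*, --110*, -0-00*, -01-0*, -1-00*, -1-10*, -1-11*, -10-0*, -101-*, -11-0*, -111-*, 0--00*, 0-1-0*, 01--0*, 01-1-*, 1--00*, 1-1-0*, 1-1-1*, 1-10-*, 1-11-*, 10-0-, 101--*, 11--0*, 11-1-*, 111--*
[col 3] ---00, --1-0, -1--0, -1-1-, 1-1--
Prime implicants: ---00, --1-0, -1--0, -1-1-, 0-011, 1-1--, 10-0-
PI chart (minterm → PIs covering it):
  0 | ---00  (sole → essential)
  3 | 0-011  (sole → essential)
  4 | ---00,--1-0
  6 | --1-0  (sole → essential)
  8 | ---00,-1--0
  10 | -1--0,-1-1-
  11 | -1-1-,0-011
  12 | ---00,--1-0,-1--0
  14 | --1-0,-1--0,-1-1-
  15 | -1-1-  (sole → essential)
  16 | ---00,10-0-
  17 | 10-0-  (sole → essential)
  20 | ---00,--1-0,1-1--,10-0-
  21 | 1-1--,10-0-
  22 | --1-0,1-1--
  23 | 1-1--  (sole → essential)
  24 | ---00,-1--0
  26 | -1--0,-1-1-
  27 | -1-1-  (sole → essential)
  28 | ---00,--1-0,-1--0,1-1--
  29 | 1-1--  (sole → essential)
  30 | --1-0,-1--0,-1-1-,1-1--
  31 | -1-1-,1-1--
Essential prime implicants: ---00, --1-0, -1-1-, 0-011, 1-1--, 10-0-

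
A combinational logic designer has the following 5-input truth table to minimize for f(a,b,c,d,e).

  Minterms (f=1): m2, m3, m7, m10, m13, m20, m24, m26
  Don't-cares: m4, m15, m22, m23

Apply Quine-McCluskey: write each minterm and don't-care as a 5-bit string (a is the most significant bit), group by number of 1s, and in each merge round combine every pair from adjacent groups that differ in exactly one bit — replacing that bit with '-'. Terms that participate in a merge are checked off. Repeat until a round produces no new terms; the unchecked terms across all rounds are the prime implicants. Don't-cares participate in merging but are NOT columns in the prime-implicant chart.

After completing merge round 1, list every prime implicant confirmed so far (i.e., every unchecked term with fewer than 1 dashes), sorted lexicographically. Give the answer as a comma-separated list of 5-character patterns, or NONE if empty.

[col 0] 00010*, 00011*, 00100*, 00111*, 01010*, 01101*, 01111*, 10100*, 10110*, 10111*, 11000*, 11010*
[col 1] -0100, -0111, -1010, 0-010, 0-111, 00-11, 0001-, 011-1, 101-0, 1011-, 110-0
Prime implicants: -0100, -0111, -1010, 0-010, 0-111, 00-11, 0001-, 011-1, 101-0, 1011-, 110-0

NONE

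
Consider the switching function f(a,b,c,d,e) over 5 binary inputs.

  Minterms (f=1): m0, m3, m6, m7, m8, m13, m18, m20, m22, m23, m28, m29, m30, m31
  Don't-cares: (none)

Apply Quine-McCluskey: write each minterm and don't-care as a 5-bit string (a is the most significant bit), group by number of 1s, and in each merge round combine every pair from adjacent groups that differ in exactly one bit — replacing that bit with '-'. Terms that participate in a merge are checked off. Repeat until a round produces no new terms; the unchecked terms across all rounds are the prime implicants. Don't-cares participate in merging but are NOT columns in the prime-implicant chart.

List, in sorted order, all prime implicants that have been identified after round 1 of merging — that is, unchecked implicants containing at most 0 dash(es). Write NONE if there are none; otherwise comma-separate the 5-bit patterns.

NONE

Round 0: 00000✓ 00011✓ 00110✓ 00111✓ 01000✓ 01101✓ 10010✓ 10100✓ 10110✓ 10111✓ 11100✓ 11101✓ 11110✓ 11111✓
Round 1: -0110✓ -0111✓ -1101 0-000 00-11 0011-✓ 1-100✓ 1-110✓ 1-111✓ 10-10 101-0✓ 1011-✓ 111-0✓ 111-1✓ 1110-✓ 1111-✓
Round 2: -011- 1-1-0 1-11- 111--
PIs = {-011-, -1101, 0-000, 00-11, 1-1-0, 1-11-, 10-10, 111--}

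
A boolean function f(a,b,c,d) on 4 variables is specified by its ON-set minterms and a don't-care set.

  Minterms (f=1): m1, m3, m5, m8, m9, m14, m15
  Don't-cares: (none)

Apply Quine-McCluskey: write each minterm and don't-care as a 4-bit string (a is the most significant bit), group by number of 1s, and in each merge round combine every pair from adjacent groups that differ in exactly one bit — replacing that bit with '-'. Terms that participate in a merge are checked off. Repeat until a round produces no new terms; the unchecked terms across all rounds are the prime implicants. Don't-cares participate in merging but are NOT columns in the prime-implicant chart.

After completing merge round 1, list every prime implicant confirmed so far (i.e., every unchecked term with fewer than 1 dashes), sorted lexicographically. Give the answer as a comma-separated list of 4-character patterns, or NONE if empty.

size-2^0 implicants → 0001(✓)  0011(✓)  0101(✓)  1000(✓)  1001(✓)  1110(✓)  1111(✓)
size-2^1 implicants → -001  0-01  00-1  100-  111-
Unchecked terms (primes): -001, 0-01, 00-1, 100-, 111-

NONE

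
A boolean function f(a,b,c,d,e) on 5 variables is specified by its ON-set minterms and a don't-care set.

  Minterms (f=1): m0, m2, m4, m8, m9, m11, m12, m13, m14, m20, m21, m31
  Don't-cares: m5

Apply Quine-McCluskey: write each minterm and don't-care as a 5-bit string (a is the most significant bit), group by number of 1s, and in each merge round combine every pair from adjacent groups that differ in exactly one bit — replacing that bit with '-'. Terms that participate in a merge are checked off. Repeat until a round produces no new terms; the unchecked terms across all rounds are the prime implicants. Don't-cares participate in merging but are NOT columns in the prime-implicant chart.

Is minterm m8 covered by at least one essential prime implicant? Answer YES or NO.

NO

size-2^0 implicants → 00000(✓)  00010(✓)  00100(✓)  00101(✓)  01000(✓)  01001(✓)  01011(✓)  01100(✓)  01101(✓)  01110(✓)  10100(✓)  10101(✓)  11111
size-2^1 implicants → -0100(✓)  -0101(✓)  0-000(✓)  0-100(✓)  0-101(✓)  00-00(✓)  000-0  0010-(✓)  01-00(✓)  01-01(✓)  010-1  0100-(✓)  011-0  0110-(✓)  1010-(✓)
size-2^2 implicants → -010-  0--00  0-10-  01-0-
Unchecked terms (primes): -010-, 0--00, 0-10-, 000-0, 01-0-, 010-1, 011-0, 11111
Minterm coverage:
  m0 ⊆ 0--00,000-0
  m2 ⊆ 000-0 [E]
  m4 ⊆ -010-,0--00,0-10-
  m8 ⊆ 0--00,01-0-
  m9 ⊆ 01-0-,010-1
  m11 ⊆ 010-1 [E]
  m12 ⊆ 0--00,0-10-,01-0-,011-0
  m13 ⊆ 0-10-,01-0-
  m14 ⊆ 011-0 [E]
  m20 ⊆ -010- [E]
  m21 ⊆ -010- [E]
  m31 ⊆ 11111 [E]
E = {-010-, 000-0, 010-1, 011-0, 11111}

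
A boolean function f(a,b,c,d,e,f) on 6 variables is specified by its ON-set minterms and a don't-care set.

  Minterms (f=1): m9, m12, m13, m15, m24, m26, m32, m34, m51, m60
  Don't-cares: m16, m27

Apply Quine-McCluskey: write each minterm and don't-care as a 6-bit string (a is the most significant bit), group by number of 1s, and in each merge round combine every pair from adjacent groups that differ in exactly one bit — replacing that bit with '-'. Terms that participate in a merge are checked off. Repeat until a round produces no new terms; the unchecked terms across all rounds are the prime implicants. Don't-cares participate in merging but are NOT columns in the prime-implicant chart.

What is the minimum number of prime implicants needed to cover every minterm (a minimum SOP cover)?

[col 0] 001001*, 001100*, 001101*, 001111*, 010000*, 011000*, 011010*, 011011*, 100000*, 100010*, 110011, 111100
[col 1] 001-01, 0011-1, 00110-, 01-000, 0110-0, 01101-, 1000-0
Prime implicants: 001-01, 0011-1, 00110-, 01-000, 0110-0, 01101-, 1000-0, 110011, 111100
PI chart (minterm → PIs covering it):
  9 | 001-01  (sole → essential)
  12 | 00110-  (sole → essential)
  13 | 001-01,0011-1,00110-
  15 | 0011-1  (sole → essential)
  24 | 01-000,0110-0
  26 | 0110-0,01101-
  32 | 1000-0  (sole → essential)
  34 | 1000-0  (sole → essential)
  51 | 110011  (sole → essential)
  60 | 111100  (sole → essential)
Essential prime implicants: 001-01, 0011-1, 00110-, 1000-0, 110011, 111100
Petrick residual → 0110-0
Minimum SOP uses 7 PIs: a'b'ce'f + a'b'cdf + a'b'cde' + a'bcd'f' + ab'c'd'f' + abc'd'ef + abcde'f'

7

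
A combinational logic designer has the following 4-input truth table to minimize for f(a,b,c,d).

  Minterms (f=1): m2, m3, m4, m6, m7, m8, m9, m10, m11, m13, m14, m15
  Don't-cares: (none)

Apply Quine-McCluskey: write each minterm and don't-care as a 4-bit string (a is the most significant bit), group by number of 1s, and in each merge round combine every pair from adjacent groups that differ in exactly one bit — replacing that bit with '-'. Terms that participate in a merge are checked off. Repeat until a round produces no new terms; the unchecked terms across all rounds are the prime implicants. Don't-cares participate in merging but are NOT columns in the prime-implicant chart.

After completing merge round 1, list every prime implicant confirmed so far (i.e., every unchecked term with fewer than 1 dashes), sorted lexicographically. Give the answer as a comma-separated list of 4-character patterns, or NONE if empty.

size-2^0 implicants → 0010(✓)  0011(✓)  0100(✓)  0110(✓)  0111(✓)  1000(✓)  1001(✓)  1010(✓)  1011(✓)  1101(✓)  1110(✓)  1111(✓)
size-2^1 implicants → -010(✓)  -011(✓)  -110(✓)  -111(✓)  0-10(✓)  0-11(✓)  001-(✓)  01-0  011-(✓)  1-01(✓)  1-10(✓)  1-11(✓)  10-0(✓)  10-1(✓)  100-(✓)  101-(✓)  11-1(✓)  111-(✓)
size-2^2 implicants → --10(✓)  --11(✓)  -01-(✓)  -11-(✓)  0-1-(✓)  1--1  1-1-(✓)  10--
size-2^3 implicants → --1-
Unchecked terms (primes): --1-, 01-0, 1--1, 10--

NONE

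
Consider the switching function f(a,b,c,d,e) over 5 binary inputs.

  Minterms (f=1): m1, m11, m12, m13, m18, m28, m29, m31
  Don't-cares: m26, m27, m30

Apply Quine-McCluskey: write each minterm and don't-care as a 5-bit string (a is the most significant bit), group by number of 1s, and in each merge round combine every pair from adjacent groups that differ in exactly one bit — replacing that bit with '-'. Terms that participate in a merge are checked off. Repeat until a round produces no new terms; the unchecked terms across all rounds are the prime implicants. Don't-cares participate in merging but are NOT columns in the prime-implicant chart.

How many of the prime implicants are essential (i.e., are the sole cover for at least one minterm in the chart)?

4

Round 0: 00001 01011✓ 01100✓ 01101✓ 10010✓ 11010✓ 11011✓ 11100✓ 11101✓ 11110✓ 11111✓
Round 1: -1011 -1100✓ -1101✓ 0110-✓ 1-010 11-10✓ 11-11✓ 1101-✓ 111-0✓ 111-1✓ 1110-✓ 1111-✓
Round 2: -110- 11-1- 111--
PIs = {-1011, -110-, 00001, 1-010, 11-1-, 111--}
Coverage chart:
  m1: 00001 ←essential
  m11: -1011 ←essential
  m12: -110- ←essential
  m13: -110- ←essential
  m18: 1-010 ←essential
  m28: -110-,111--
  m29: -110-,111--
  m31: 11-1-,111--
Essential: -1011, -110-, 00001, 1-010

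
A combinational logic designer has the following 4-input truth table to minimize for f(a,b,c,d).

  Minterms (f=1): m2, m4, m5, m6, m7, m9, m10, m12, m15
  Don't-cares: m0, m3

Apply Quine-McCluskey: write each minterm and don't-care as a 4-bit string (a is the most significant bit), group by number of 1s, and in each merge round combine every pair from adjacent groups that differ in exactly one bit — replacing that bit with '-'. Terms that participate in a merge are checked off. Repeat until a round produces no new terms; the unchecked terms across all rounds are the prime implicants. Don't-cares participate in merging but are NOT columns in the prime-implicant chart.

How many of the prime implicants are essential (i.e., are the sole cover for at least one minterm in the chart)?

5

size-2^0 implicants → 0000(✓)  0010(✓)  0011(✓)  0100(✓)  0101(✓)  0110(✓)  0111(✓)  1001  1010(✓)  1100(✓)  1111(✓)
size-2^1 implicants → -010  -100  -111  0-00(✓)  0-10(✓)  0-11(✓)  00-0(✓)  001-(✓)  01-0(✓)  01-1(✓)  010-(✓)  011-(✓)
size-2^2 implicants → 0--0  0-1-  01--
Unchecked terms (primes): -010, -100, -111, 0--0, 0-1-, 01--, 1001
Minterm coverage:
  m2 ⊆ -010,0--0,0-1-
  m4 ⊆ -100,0--0,01--
  m5 ⊆ 01-- [E]
  m6 ⊆ 0--0,0-1-,01--
  m7 ⊆ -111,0-1-,01--
  m9 ⊆ 1001 [E]
  m10 ⊆ -010 [E]
  m12 ⊆ -100 [E]
  m15 ⊆ -111 [E]
E = {-010, -100, -111, 01--, 1001}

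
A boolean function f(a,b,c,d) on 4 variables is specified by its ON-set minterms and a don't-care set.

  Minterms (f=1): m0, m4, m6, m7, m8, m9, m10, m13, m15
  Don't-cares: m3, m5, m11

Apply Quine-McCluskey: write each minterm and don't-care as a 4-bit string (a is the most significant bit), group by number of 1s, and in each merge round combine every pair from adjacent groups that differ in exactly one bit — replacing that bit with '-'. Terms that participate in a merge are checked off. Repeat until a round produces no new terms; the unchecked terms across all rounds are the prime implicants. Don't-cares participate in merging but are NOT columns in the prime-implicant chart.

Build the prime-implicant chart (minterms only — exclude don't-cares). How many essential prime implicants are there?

2

[col 0] 0000*, 0011*, 0100*, 0101*, 0110*, 0111*, 1000*, 1001*, 1010*, 1011*, 1101*, 1111*
[col 1] -000, -011*, -101*, -111*, 0-00, 0-11*, 01-0*, 01-1*, 010-*, 011-*, 1-01*, 1-11*, 10-0*, 10-1*, 100-*, 101-*, 11-1*
[col 2] --11, -1-1, 01--, 1--1, 10--
Prime implicants: --11, -000, -1-1, 0-00, 01--, 1--1, 10--
PI chart (minterm → PIs covering it):
  0 | -000,0-00
  4 | 0-00,01--
  6 | 01--  (sole → essential)
  7 | --11,-1-1,01--
  8 | -000,10--
  9 | 1--1,10--
  10 | 10--  (sole → essential)
  13 | -1-1,1--1
  15 | --11,-1-1,1--1
Essential prime implicants: 01--, 10--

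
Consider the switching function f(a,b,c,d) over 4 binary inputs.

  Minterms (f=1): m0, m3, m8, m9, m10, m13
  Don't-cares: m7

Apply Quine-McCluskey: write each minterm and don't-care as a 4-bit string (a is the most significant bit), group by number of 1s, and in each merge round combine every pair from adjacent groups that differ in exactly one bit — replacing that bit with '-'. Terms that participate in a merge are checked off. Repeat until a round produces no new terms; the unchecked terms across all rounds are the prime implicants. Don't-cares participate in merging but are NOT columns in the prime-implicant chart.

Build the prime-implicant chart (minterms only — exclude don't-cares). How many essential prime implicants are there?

Round 0: 0000✓ 0011✓ 0111✓ 1000✓ 1001✓ 1010✓ 1101✓
Round 1: -000 0-11 1-01 10-0 100-
PIs = {-000, 0-11, 1-01, 10-0, 100-}
Coverage chart:
  m0: -000 ←essential
  m3: 0-11 ←essential
  m8: -000,10-0,100-
  m9: 1-01,100-
  m10: 10-0 ←essential
  m13: 1-01 ←essential
Essential: -000, 0-11, 1-01, 10-0

4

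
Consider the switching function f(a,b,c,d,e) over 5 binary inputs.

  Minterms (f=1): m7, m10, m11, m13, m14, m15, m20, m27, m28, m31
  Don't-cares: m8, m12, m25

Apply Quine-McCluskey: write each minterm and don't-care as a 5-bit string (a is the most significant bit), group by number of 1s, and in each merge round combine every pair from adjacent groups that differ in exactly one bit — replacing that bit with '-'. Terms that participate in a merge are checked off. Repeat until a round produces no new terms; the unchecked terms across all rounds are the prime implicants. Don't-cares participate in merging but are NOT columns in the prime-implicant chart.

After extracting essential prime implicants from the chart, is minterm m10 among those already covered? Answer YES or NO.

[col 0] 00111*, 01000*, 01010*, 01011*, 01100*, 01101*, 01110*, 01111*, 10100*, 11001*, 11011*, 11100*, 11111*
[col 1] -1011*, -1100, -1111*, 0-111, 01-00*, 01-10*, 01-11*, 010-0*, 0101-*, 011-0*, 011-1*, 0110-*, 0111-*, 1-100, 11-11*, 110-1
[col 2] -1-11, 01--0, 01-1-, 011--
Prime implicants: -1-11, -1100, 0-111, 01--0, 01-1-, 011--, 1-100, 110-1
PI chart (minterm → PIs covering it):
  7 | 0-111  (sole → essential)
  10 | 01--0,01-1-
  11 | -1-11,01-1-
  13 | 011--  (sole → essential)
  14 | 01--0,01-1-,011--
  15 | -1-11,0-111,01-1-,011--
  20 | 1-100  (sole → essential)
  27 | -1-11,110-1
  28 | -1100,1-100
  31 | -1-11  (sole → essential)
Essential prime implicants: -1-11, 0-111, 011--, 1-100

NO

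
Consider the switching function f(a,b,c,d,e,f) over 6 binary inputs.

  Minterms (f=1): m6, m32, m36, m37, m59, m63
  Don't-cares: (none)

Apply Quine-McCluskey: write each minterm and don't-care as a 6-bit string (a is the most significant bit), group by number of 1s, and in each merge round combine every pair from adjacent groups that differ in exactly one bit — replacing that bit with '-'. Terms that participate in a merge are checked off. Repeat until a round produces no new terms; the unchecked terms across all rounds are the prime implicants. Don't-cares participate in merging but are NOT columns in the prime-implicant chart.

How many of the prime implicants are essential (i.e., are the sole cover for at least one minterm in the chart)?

size-2^0 implicants → 000110  100000(✓)  100100(✓)  100101(✓)  111011(✓)  111111(✓)
size-2^1 implicants → 100-00  10010-  111-11
Unchecked terms (primes): 000110, 100-00, 10010-, 111-11
Minterm coverage:
  m6 ⊆ 000110 [E]
  m32 ⊆ 100-00 [E]
  m36 ⊆ 100-00,10010-
  m37 ⊆ 10010- [E]
  m59 ⊆ 111-11 [E]
  m63 ⊆ 111-11 [E]
E = {000110, 100-00, 10010-, 111-11}

4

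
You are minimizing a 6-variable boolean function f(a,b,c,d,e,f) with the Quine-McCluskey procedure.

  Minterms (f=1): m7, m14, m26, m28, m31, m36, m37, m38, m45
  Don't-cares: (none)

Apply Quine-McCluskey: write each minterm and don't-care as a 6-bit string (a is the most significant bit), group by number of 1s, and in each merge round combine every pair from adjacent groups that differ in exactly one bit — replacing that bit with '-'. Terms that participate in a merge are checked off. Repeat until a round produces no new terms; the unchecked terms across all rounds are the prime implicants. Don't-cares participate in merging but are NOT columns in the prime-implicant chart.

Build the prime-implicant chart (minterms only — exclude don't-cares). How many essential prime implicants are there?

size-2^0 implicants → 000111  001110  011010  011100  011111  100100(✓)  100101(✓)  100110(✓)  101101(✓)
size-2^1 implicants → 10-101  1001-0  10010-
Unchecked terms (primes): 000111, 001110, 011010, 011100, 011111, 10-101, 1001-0, 10010-
Minterm coverage:
  m7 ⊆ 000111 [E]
  m14 ⊆ 001110 [E]
  m26 ⊆ 011010 [E]
  m28 ⊆ 011100 [E]
  m31 ⊆ 011111 [E]
  m36 ⊆ 1001-0,10010-
  m37 ⊆ 10-101,10010-
  m38 ⊆ 1001-0 [E]
  m45 ⊆ 10-101 [E]
E = {000111, 001110, 011010, 011100, 011111, 10-101, 1001-0}

7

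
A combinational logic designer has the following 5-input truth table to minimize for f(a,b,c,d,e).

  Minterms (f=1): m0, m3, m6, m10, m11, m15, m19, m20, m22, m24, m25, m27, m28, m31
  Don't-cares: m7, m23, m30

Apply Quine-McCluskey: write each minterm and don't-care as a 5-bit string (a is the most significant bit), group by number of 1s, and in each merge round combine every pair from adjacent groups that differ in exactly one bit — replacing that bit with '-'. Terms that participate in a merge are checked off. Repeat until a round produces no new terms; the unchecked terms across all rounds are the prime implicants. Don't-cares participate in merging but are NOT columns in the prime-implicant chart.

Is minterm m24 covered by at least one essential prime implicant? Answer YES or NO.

NO

size-2^0 implicants → 00000  00011(✓)  00110(✓)  00111(✓)  01010(✓)  01011(✓)  01111(✓)  10011(✓)  10100(✓)  10110(✓)  10111(✓)  11000(✓)  11001(✓)  11011(✓)  11100(✓)  11110(✓)  11111(✓)
size-2^1 implicants → -0011(✓)  -0110(✓)  -0111(✓)  -1011(✓)  -1111(✓)  0-011(✓)  0-111(✓)  00-11(✓)  0011-(✓)  01-11(✓)  0101-  1-011(✓)  1-100(✓)  1-110(✓)  1-111(✓)  10-11(✓)  101-0(✓)  1011-(✓)  11-00  11-11(✓)  110-1  1100-  111-0(✓)  1111-(✓)
size-2^2 implicants → --011(✓)  --111(✓)  -0-11(✓)  -011-  -1-11(✓)  0--11(✓)  1--11(✓)  1-1-0  1-11-
size-2^3 implicants → ---11
Unchecked terms (primes): ---11, -011-, 00000, 0101-, 1-1-0, 1-11-, 11-00, 110-1, 1100-
Minterm coverage:
  m0 ⊆ 00000 [E]
  m3 ⊆ ---11 [E]
  m6 ⊆ -011- [E]
  m10 ⊆ 0101- [E]
  m11 ⊆ ---11,0101-
  m15 ⊆ ---11 [E]
  m19 ⊆ ---11 [E]
  m20 ⊆ 1-1-0 [E]
  m22 ⊆ -011-,1-1-0,1-11-
  m24 ⊆ 11-00,1100-
  m25 ⊆ 110-1,1100-
  m27 ⊆ ---11,110-1
  m28 ⊆ 1-1-0,11-00
  m31 ⊆ ---11,1-11-
E = {---11, -011-, 00000, 0101-, 1-1-0}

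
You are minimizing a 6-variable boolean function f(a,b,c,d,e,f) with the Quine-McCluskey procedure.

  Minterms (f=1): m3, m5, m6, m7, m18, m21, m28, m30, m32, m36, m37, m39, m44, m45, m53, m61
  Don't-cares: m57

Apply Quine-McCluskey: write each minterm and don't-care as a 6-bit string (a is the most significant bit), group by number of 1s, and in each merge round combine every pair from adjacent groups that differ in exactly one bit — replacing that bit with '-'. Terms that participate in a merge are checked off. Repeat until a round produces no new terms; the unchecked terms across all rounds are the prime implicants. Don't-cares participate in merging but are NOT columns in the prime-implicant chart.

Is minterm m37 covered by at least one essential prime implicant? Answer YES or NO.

[col 0] 000011*, 000101*, 000110*, 000111*, 010010, 010101*, 011100*, 011110*, 100000*, 100100*, 100101*, 100111*, 101100*, 101101*, 110101*, 111001*, 111101*
[col 1] -00101*, -00111*, -10101*, 0-0101*, 000-11, 0001-1*, 00011-, 0111-0, 1-0101*, 1-1101*, 10-100*, 10-101*, 100-00, 1001-1*, 10010-*, 10110-*, 11-101*, 111-01
[col 2] --0101, -001-1, 1--101, 10-10-
Prime implicants: --0101, -001-1, 000-11, 00011-, 010010, 0111-0, 1--101, 10-10-, 100-00, 111-01
PI chart (minterm → PIs covering it):
  3 | 000-11  (sole → essential)
  5 | --0101,-001-1
  6 | 00011-  (sole → essential)
  7 | -001-1,000-11,00011-
  18 | 010010  (sole → essential)
  21 | --0101  (sole → essential)
  28 | 0111-0  (sole → essential)
  30 | 0111-0  (sole → essential)
  32 | 100-00  (sole → essential)
  36 | 10-10-,100-00
  37 | --0101,-001-1,1--101,10-10-
  39 | -001-1  (sole → essential)
  44 | 10-10-  (sole → essential)
  45 | 1--101,10-10-
  53 | --0101,1--101
  61 | 1--101,111-01
Essential prime implicants: --0101, -001-1, 000-11, 00011-, 010010, 0111-0, 10-10-, 100-00

YES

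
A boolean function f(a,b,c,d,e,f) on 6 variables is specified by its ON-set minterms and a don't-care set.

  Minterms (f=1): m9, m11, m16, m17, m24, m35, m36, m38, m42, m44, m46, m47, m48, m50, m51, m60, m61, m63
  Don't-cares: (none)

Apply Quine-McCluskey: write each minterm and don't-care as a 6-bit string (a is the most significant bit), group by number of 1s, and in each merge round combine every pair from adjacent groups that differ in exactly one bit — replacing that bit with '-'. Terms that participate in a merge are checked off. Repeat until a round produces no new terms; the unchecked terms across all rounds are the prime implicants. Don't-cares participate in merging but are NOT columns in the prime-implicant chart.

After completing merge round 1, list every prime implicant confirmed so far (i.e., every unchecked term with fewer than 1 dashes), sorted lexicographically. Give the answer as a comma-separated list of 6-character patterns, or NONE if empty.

Round 0: 001001✓ 001011✓ 010000✓ 010001✓ 011000✓ 100011✓ 100100✓ 100110✓ 101010✓ 101100✓ 101110✓ 101111✓ 110000✓ 110010✓ 110011✓ 111100✓ 111101✓ 111111✓
Round 1: -10000 0010-1 01-000 01000- 1-0011 1-1100 1-1111 10-100✓ 10-110✓ 1001-0✓ 101-10 1011-0✓ 10111- 1100-0 11001- 1111-1 11110-
Round 2: 10-1-0
PIs = {-10000, 0010-1, 01-000, 01000-, 1-0011, 1-1100, 1-1111, 10-1-0, 101-10, 10111-, 1100-0, 11001-, 1111-1, 11110-}

NONE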